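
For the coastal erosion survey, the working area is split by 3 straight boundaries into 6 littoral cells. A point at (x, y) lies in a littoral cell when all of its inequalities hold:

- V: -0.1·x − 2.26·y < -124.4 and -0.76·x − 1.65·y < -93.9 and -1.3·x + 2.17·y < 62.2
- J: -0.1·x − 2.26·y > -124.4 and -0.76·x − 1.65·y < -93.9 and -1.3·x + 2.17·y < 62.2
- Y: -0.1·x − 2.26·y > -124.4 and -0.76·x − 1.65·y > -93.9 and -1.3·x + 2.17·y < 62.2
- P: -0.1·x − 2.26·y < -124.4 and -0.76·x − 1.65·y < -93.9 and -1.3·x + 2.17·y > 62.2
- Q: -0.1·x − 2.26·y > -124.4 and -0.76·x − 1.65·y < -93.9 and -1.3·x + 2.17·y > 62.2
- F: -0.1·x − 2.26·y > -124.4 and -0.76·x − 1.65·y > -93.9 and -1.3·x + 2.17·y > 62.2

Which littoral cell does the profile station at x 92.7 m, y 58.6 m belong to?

-0.1·92.7 − 2.26·58.6 = -141.706, which is < -124.4
-0.76·92.7 − 1.65·58.6 = -167.142, which is < -93.9
-1.3·92.7 + 2.17·58.6 = 6.652, which is < 62.2
This sign pattern matches V.

V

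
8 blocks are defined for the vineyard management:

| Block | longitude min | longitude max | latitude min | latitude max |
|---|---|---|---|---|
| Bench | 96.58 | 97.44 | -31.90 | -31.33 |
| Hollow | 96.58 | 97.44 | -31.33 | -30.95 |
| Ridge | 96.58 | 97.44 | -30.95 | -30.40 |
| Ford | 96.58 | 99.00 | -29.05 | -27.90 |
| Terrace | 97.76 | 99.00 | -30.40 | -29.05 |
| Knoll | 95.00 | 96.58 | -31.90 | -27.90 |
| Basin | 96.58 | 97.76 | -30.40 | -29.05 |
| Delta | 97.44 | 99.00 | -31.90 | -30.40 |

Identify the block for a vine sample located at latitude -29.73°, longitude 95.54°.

The point has longitude = 95.54 and latitude = -29.73.
Only Knoll satisfies 95.00 ≤ longitude ≤ 96.58 and -31.90 ≤ latitude ≤ -27.90.

Knoll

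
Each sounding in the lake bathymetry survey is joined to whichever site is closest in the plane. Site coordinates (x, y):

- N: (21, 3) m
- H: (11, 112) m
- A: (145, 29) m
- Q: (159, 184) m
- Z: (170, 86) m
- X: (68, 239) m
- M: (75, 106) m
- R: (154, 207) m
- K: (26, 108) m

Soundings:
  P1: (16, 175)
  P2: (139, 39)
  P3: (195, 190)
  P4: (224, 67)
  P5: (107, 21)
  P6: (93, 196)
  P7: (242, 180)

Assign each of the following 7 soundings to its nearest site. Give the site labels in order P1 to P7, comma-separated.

H, A, Q, Z, A, X, Q

P1 → H (d²=3994.00)
P2 → A (d²=136.00)
P3 → Q (d²=1332.00)
P4 → Z (d²=3277.00)
P5 → A (d²=1508.00)
P6 → X (d²=2474.00)
P7 → Q (d²=6905.00)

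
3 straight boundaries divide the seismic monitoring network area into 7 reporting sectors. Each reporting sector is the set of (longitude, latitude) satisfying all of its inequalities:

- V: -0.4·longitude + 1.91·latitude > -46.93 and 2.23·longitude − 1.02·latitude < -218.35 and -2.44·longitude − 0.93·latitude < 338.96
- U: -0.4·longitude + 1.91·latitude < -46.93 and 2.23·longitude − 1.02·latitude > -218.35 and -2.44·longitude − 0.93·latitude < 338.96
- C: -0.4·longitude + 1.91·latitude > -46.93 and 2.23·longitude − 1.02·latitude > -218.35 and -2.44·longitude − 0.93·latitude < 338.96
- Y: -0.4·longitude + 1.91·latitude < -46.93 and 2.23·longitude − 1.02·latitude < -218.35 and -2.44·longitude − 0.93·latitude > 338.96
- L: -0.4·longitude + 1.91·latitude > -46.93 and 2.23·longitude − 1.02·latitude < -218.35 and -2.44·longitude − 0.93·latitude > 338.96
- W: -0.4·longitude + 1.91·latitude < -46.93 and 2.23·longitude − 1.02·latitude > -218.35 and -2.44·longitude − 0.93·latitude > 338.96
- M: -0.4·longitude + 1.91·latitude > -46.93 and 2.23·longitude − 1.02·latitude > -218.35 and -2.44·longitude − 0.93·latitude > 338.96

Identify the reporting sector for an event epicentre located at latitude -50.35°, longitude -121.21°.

Y

-0.4·-121.21 + 1.91·-50.35 = -47.684, which is < -46.93
2.23·-121.21 − 1.02·-50.35 = -218.941, which is < -218.35
-2.44·-121.21 − 0.93·-50.35 = 342.578, which is > 338.96
This sign pattern matches Y.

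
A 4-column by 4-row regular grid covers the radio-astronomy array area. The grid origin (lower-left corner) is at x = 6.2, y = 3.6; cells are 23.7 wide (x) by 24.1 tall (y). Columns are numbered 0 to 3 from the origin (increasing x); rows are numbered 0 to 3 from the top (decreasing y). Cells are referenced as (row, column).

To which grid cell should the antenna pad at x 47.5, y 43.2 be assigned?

Column index: ⌊(47.5 − 6.2) / 23.7⌋ = ⌊1.743⌋ = 1
Row offset from origin: ⌊(43.2 − 3.6) / 24.1⌋ = ⌊1.643⌋ = 1 → row 2 (counted from top)

(2, 1)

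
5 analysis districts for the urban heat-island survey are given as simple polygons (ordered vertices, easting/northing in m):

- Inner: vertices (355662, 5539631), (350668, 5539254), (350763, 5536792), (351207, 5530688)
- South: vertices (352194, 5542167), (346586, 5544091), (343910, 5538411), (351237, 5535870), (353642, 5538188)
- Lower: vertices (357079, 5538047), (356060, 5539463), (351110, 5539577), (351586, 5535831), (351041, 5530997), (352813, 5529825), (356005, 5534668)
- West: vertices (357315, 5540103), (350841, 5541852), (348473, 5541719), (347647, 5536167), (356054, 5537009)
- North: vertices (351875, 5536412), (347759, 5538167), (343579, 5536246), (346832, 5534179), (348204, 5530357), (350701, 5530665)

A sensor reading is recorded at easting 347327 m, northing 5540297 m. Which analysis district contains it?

Cast a ray rightward from (347327, 5540297). For each polygon, the edges (by vertex number in listed order) whose endpoints lie on opposite sides of northing = 5540297, where each meets that height, and whether that is right or left of the point:
Inner: no edge straddles that height → 0 crossings.
South: 2–3 at easting≈344798.5 (left), 5–1 at easting≈352874.5 (right) → 1 crossing.
Lower: no edge straddles that height → 0 crossings.
West: 1–2 at easting≈356596.9 (right), 3–4 at easting≈348261.4 (right) → 2 crossings.
North: no edge straddles that height → 0 crossings.
Only South has an odd count, so the point is inside South.

South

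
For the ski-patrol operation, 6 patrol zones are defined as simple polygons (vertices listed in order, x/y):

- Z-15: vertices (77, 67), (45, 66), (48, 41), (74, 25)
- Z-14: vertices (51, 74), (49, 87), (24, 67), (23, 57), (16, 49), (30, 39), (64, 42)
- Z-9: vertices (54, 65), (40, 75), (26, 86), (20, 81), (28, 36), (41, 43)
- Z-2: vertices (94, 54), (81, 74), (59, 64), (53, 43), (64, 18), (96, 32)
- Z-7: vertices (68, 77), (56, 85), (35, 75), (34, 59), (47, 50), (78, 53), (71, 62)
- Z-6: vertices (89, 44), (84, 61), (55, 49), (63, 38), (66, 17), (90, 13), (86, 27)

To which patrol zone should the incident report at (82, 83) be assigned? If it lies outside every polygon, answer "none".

none

Cast a ray rightward from (82, 83). For each polygon, the edges (by vertex number in listed order) whose endpoints lie on opposite sides of y = 83, where each meets that height, and whether that is right or left of the point:
Z-15: no edge straddles that height → 0 crossings.
Z-14: 1–2 at x≈49.6 (left), 2–3 at x≈44.0 (left) → 0 crossings.
Z-9: 2–3 at x≈29.8 (left), 3–4 at x≈22.4 (left) → 0 crossings.
Z-2: no edge straddles that height → 0 crossings.
Z-7: 1–2 at x≈59.0 (left), 2–3 at x≈51.8 (left) → 0 crossings.
Z-6: no edge straddles that height → 0 crossings.
All counts are even, so the point lies outside every listed polygon.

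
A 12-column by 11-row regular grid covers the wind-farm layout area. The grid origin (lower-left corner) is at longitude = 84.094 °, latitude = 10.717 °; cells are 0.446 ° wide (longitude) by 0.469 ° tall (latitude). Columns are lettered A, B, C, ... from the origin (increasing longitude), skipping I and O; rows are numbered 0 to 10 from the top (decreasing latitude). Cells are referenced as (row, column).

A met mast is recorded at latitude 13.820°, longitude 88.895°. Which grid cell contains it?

Column index: ⌊(88.895 − 84.094) / 0.446⌋ = ⌊10.765⌋ = 10 → column L
Row offset from origin: ⌊(13.820 − 10.717) / 0.469⌋ = ⌊6.616⌋ = 6 → row 4 (counted from top)

(4, L)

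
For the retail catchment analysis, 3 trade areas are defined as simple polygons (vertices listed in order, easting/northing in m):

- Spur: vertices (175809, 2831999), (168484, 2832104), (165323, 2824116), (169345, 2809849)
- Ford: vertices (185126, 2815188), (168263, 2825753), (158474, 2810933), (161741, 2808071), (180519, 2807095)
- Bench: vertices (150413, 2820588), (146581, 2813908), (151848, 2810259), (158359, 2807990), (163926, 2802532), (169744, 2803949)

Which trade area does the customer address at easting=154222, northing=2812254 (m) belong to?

Cast a ray rightward from (154222, 2812254). For each polygon, the edges (by vertex number in listed order) whose endpoints lie on opposite sides of northing = 2812254, where each meets that height, and whether that is right or left of the point:
Spur: 3–4 at easting≈168667.0 (right), 4–1 at easting≈170046.8 (right) → 2 crossings.
Ford: 2–3 at easting≈159346.6 (right), 5–1 at easting≈183455.8 (right) → 2 crossings.
Bench: 2–3 at easting≈148968.4 (left), 6–1 at easting≈160095.3 (right) → 1 crossing.
Only Bench has an odd count, so the point is inside Bench.

Bench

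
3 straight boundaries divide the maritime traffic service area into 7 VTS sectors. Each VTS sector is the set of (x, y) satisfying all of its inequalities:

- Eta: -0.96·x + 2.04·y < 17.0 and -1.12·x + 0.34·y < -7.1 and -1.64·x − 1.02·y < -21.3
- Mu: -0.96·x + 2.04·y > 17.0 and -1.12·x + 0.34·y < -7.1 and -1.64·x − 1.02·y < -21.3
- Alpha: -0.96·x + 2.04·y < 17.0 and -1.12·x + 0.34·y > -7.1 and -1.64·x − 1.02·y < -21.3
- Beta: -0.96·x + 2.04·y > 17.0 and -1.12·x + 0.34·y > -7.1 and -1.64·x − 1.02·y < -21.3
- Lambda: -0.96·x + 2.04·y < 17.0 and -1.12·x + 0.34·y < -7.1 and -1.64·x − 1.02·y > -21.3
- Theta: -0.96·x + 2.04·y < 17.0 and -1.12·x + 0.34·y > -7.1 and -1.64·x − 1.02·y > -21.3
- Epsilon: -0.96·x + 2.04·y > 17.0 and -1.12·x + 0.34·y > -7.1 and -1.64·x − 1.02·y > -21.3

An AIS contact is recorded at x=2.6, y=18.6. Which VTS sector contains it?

Beta

-0.96·2.6 + 2.04·18.6 = 35.448, which is > 17.0
-1.12·2.6 + 0.34·18.6 = 3.412, which is > -7.1
-1.64·2.6 − 1.02·18.6 = -23.236, which is < -21.3
This sign pattern matches Beta.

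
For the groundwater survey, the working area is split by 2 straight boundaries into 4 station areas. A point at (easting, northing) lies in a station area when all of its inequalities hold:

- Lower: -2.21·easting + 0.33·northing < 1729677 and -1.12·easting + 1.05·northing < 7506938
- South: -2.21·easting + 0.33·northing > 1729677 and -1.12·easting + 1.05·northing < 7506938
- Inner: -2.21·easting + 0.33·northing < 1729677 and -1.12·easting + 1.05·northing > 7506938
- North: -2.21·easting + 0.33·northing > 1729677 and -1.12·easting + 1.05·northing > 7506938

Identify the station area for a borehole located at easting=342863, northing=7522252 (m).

Inner

-2.21·342863 + 0.33·7522252 = 1724615.930, which is < 1729677
-1.12·342863 + 1.05·7522252 = 7514358.040, which is > 7506938
This sign pattern matches Inner.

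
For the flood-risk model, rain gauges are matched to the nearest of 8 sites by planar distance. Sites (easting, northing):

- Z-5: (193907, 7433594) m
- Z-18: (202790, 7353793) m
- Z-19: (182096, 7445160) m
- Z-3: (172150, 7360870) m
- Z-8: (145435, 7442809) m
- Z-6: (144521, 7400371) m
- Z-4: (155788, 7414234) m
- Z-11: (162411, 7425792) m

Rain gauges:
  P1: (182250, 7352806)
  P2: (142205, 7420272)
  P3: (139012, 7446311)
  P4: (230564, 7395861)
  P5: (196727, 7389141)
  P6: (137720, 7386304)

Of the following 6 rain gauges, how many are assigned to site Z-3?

1

P1 → Z-3
P2 → Z-4
P3 → Z-8
P4 → Z-18
P5 → Z-18
P6 → Z-6
1 of the 6 goes to Z-3.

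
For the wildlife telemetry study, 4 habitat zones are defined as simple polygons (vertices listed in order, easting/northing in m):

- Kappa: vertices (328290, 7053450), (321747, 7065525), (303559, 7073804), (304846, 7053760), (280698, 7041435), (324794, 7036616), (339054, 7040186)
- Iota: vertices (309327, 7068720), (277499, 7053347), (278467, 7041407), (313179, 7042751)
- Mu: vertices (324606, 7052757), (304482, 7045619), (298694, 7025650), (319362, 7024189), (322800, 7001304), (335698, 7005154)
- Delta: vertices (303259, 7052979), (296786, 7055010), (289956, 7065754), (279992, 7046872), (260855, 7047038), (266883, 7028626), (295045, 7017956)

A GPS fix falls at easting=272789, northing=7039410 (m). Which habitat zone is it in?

Delta

Cast a ray rightward from (272789, 7039410). For each polygon, the edges (by vertex number in listed order) whose endpoints lie on opposite sides of northing = 7039410, where each meets that height, and whether that is right or left of the point:
Kappa: 5–6 at easting≈299227.7 (right), 6–7 at easting≈335954.3 (right) → 2 crossings.
Iota: no edge straddles that height → 0 crossings.
Mu: 2–3 at easting≈302682.3 (right), 6–1 at easting≈327716.0 (right) → 2 crossings.
Delta: 5–6 at easting≈263352.4 (left), 7–1 at easting≈300076.6 (right) → 1 crossing.
Only Delta has an odd count, so the point is inside Delta.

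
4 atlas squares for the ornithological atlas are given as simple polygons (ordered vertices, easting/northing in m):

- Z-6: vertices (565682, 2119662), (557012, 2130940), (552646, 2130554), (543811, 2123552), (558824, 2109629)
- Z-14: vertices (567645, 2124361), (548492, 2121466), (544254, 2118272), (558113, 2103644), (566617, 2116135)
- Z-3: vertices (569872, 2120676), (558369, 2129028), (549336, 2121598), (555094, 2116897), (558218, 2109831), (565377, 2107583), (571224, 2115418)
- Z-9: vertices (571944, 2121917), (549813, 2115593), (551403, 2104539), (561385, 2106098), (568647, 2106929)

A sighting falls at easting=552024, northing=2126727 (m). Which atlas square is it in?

Z-6

Cast a ray rightward from (552024, 2126727). For each polygon, the edges (by vertex number in listed order) whose endpoints lie on opposite sides of northing = 2126727, where each meets that height, and whether that is right or left of the point:
Z-6: 1–2 at easting≈560250.8 (right), 3–4 at easting≈547817.2 (left) → 1 crossing.
Z-14: no edge straddles that height → 0 crossings.
Z-3: 1–2 at easting≈561538.1 (right), 2–3 at easting≈555571.6 (right) → 2 crossings.
Z-9: no edge straddles that height → 0 crossings.
Only Z-6 has an odd count, so the point is inside Z-6.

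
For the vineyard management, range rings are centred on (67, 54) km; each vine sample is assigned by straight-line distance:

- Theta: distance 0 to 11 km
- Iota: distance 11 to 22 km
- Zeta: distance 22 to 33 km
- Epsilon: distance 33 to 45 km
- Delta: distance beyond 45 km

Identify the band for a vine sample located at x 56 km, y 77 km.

Zeta

Distance = √((56−67)² + (77−54)²) = √(121.000 + 529.000) = 25.495 km.
22 ≤ 25.495 < 33 → Zeta.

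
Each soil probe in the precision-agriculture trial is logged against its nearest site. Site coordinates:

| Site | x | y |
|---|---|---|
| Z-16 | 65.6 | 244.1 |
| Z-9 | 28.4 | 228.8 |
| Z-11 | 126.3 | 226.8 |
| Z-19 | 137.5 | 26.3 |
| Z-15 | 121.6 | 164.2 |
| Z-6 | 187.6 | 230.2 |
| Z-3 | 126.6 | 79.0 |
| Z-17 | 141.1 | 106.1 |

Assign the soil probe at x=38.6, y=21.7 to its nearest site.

Z-19

Squared distances to each site:
Z-16: 50190.760; Z-9: 42994.450; Z-11: 49757.300; Z-19: 9802.370; Z-15: 27195.250; Z-6: 65673.250; Z-3: 11027.290; Z-17: 17629.610.
Minimum at Z-19.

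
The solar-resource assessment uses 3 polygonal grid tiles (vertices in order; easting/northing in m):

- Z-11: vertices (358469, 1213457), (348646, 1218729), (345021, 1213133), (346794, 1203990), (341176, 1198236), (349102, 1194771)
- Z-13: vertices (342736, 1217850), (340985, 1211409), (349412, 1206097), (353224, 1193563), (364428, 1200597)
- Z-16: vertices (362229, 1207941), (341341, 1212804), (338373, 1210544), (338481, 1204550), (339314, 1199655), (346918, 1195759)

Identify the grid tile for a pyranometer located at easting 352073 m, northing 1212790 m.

Cast a ray rightward from (352073, 1212790). For each polygon, the edges (by vertex number in listed order) whose endpoints lie on opposite sides of northing = 1212790, where each meets that height, and whether that is right or left of the point:
Z-11: 3–4 at easting≈345087.5 (left), 6–1 at easting≈358134.6 (right) → 1 crossing.
Z-13: 1–2 at easting≈341360.4 (left), 5–1 at easting≈349097.9 (left) → 0 crossings.
Z-16: 1–2 at easting≈341401.1 (left), 2–3 at easting≈341322.6 (left) → 0 crossings.
Only Z-11 has an odd count, so the point is inside Z-11.

Z-11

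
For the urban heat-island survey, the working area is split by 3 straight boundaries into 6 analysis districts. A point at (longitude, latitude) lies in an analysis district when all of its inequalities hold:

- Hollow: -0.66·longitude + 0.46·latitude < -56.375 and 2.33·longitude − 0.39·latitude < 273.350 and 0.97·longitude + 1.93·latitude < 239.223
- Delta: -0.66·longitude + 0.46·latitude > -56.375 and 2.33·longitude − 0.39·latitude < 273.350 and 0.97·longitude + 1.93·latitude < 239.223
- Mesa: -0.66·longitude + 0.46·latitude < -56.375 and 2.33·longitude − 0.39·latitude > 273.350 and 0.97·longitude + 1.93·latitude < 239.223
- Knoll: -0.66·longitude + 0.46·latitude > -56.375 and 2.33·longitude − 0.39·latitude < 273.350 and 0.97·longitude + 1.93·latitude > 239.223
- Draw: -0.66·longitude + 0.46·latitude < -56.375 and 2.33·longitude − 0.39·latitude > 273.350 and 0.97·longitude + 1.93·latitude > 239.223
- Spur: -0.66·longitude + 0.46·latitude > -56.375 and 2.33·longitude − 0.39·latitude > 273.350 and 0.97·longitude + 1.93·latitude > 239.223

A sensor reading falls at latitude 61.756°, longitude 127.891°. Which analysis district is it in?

Spur

-0.66·127.891 + 0.46·61.756 = -56.000, which is > -56.375
2.33·127.891 − 0.39·61.756 = 273.901, which is > 273.350
0.97·127.891 + 1.93·61.756 = 243.243, which is > 239.223
This sign pattern matches Spur.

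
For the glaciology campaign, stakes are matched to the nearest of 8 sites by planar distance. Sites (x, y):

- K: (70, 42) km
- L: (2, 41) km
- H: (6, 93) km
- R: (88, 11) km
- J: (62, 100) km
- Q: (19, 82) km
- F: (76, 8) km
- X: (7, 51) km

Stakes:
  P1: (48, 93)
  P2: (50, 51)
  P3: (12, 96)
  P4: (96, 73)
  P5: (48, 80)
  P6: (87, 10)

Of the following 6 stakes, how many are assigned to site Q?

0

P1 → J
P2 → K
P3 → H
P4 → K
P5 → J
P6 → R
0 of the 6 go to Q.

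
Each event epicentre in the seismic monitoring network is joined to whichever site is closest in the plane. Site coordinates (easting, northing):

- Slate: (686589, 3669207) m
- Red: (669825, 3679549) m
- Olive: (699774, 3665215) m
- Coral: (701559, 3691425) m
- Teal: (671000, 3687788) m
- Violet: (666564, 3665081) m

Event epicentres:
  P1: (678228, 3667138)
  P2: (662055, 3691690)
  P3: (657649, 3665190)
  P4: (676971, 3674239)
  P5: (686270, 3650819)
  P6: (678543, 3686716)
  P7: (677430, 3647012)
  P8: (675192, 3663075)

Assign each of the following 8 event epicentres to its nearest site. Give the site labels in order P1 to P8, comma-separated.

P1 → Slate (d²=74187082.00)
P2 → Teal (d²=95238629.00)
P3 → Violet (d²=79489106.00)
P4 → Red (d²=79261416.00)
P5 → Slate (d²=338220305.00)
P6 → Teal (d²=58046033.00)
P7 → Violet (d²=444558717.00)
P8 → Violet (d²=78466420.00)

Slate, Teal, Violet, Red, Slate, Teal, Violet, Violet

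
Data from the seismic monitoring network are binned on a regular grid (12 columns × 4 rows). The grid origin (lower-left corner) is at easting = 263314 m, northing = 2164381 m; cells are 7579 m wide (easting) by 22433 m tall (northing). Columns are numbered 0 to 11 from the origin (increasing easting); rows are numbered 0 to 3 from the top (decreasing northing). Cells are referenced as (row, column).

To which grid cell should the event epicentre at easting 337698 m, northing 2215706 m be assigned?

(1, 9)

Column index: ⌊(337698 − 263314) / 7579⌋ = ⌊9.814⌋ = 9
Row offset from origin: ⌊(2215706 − 2164381) / 22433⌋ = ⌊2.288⌋ = 2 → row 1 (counted from top)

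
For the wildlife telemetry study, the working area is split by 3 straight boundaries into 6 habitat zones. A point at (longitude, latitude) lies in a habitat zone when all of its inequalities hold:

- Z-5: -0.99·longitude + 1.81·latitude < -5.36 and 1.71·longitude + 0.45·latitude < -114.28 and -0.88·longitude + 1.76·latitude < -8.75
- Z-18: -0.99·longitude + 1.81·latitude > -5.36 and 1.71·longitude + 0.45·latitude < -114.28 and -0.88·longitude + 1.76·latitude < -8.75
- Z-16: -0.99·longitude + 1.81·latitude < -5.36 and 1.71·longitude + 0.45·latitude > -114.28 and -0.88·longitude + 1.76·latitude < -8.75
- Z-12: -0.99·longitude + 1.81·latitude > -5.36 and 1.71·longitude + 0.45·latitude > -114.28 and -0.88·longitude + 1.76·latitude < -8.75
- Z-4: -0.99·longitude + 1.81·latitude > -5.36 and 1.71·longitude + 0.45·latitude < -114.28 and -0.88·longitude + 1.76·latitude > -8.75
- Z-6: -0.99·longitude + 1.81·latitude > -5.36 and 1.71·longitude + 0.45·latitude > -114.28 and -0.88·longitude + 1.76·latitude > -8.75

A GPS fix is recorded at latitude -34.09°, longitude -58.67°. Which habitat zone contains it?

Z-4

-0.99·-58.67 + 1.81·-34.09 = -3.620, which is > -5.36
1.71·-58.67 + 0.45·-34.09 = -115.666, which is < -114.28
-0.88·-58.67 + 1.76·-34.09 = -8.369, which is > -8.75
This sign pattern matches Z-4.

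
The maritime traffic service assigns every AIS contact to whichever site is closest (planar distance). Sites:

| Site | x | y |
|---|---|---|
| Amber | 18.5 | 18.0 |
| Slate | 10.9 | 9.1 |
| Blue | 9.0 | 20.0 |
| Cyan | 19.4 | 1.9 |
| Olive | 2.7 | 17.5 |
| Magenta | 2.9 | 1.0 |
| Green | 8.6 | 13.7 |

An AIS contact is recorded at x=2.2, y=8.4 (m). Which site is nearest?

Squared distances to each site:
Amber: 357.850; Slate: 76.180; Blue: 180.800; Cyan: 338.090; Olive: 83.060; Magenta: 55.250; Green: 69.050.
Minimum at Magenta.

Magenta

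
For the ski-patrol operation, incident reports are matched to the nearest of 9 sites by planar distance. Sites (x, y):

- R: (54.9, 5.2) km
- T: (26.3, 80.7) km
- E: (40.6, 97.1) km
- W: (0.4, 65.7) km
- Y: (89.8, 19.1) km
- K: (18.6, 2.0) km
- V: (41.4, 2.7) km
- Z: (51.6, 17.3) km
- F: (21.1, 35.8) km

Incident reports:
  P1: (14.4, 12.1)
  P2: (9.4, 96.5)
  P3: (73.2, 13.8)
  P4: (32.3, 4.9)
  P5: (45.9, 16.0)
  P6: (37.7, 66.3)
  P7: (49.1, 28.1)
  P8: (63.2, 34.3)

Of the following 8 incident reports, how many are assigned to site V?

P1 → K
P2 → T
P3 → Y
P4 → V
P5 → Z
P6 → T
P7 → Z
P8 → Z
1 of the 8 goes to V.

1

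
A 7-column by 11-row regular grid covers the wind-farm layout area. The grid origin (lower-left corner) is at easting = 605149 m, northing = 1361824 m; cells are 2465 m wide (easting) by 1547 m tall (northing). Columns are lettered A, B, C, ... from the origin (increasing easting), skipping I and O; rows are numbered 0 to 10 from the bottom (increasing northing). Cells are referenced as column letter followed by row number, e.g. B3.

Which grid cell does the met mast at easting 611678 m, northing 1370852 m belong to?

Column index: ⌊(611678 − 605149) / 2465⌋ = ⌊2.649⌋ = 2 → column C
Row offset from origin: ⌊(1370852 − 1361824) / 1547⌋ = ⌊5.836⌋ = 5 → row 5

C5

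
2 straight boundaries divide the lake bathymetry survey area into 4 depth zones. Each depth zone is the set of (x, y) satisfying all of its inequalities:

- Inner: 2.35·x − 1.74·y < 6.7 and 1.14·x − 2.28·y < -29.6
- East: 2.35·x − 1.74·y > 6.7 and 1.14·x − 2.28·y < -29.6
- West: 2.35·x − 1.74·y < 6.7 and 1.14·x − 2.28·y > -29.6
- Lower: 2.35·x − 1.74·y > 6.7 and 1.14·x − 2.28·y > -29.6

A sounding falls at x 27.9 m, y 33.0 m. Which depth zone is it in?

2.35·27.9 − 1.74·33.0 = 8.145, which is > 6.7
1.14·27.9 − 2.28·33.0 = -43.434, which is < -29.6
This sign pattern matches East.

East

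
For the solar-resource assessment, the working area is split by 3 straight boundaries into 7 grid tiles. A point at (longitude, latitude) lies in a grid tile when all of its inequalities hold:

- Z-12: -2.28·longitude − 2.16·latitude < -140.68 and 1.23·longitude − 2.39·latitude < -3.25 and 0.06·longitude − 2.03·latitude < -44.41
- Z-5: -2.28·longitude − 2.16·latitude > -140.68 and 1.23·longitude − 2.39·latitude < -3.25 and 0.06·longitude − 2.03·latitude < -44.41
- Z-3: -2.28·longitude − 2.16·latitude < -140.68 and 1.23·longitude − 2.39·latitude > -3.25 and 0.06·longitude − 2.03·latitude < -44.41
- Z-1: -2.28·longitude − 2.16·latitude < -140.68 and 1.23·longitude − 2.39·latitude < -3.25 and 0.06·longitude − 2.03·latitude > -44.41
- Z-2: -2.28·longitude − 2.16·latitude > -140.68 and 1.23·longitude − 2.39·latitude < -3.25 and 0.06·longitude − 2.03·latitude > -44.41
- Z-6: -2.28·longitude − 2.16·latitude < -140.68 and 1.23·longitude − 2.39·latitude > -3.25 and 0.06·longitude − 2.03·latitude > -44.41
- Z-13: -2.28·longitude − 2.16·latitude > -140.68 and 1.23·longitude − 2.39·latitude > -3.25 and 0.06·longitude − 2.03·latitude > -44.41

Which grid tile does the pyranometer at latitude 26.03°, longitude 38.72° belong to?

Z-12

-2.28·38.72 − 2.16·26.03 = -144.506, which is < -140.68
1.23·38.72 − 2.39·26.03 = -14.586, which is < -3.25
0.06·38.72 − 2.03·26.03 = -50.518, which is < -44.41
This sign pattern matches Z-12.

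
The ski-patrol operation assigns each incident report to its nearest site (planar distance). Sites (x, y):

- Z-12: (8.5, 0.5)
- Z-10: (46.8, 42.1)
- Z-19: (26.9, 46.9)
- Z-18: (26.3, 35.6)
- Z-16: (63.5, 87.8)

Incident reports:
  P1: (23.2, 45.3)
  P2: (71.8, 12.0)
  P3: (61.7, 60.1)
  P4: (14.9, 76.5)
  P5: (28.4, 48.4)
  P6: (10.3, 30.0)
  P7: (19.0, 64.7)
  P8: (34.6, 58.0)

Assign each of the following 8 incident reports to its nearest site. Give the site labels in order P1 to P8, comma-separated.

P1 → Z-19 (d²=16.25)
P2 → Z-10 (d²=1531.01)
P3 → Z-10 (d²=546.01)
P4 → Z-19 (d²=1020.16)
P5 → Z-19 (d²=4.50)
P6 → Z-18 (d²=287.36)
P7 → Z-19 (d²=379.25)
P8 → Z-19 (d²=182.50)

Z-19, Z-10, Z-10, Z-19, Z-19, Z-18, Z-19, Z-19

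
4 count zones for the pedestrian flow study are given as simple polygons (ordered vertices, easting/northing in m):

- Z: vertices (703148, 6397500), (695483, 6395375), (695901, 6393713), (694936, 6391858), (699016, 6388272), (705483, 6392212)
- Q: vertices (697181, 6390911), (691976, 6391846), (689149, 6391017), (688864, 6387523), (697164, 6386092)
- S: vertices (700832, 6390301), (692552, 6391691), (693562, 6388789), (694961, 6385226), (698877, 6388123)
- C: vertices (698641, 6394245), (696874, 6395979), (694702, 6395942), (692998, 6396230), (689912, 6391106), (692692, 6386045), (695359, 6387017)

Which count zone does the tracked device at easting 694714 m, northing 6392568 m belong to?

Cast a ray rightward from (694714, 6392568). For each polygon, the edges (by vertex number in listed order) whose endpoints lie on opposite sides of northing = 6392568, where each meets that height, and whether that is right or left of the point:
Z: 3–4 at easting≈695305.4 (right), 6–1 at easting≈705325.8 (right) → 2 crossings.
Q: no edge straddles that height → 0 crossings.
S: no edge straddles that height → 0 crossings.
C: 4–5 at easting≈690792.5 (left), 7–1 at easting≈697879.5 (right) → 1 crossing.
Only C has an odd count, so the point is inside C.

C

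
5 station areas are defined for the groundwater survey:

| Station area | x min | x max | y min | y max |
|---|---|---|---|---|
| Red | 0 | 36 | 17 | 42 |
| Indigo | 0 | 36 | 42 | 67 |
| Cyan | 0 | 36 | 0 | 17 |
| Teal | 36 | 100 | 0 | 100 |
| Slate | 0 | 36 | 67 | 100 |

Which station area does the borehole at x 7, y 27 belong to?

The point has x = 7 and y = 27.
Only Red satisfies 0 ≤ x ≤ 36 and 17 ≤ y ≤ 42.

Red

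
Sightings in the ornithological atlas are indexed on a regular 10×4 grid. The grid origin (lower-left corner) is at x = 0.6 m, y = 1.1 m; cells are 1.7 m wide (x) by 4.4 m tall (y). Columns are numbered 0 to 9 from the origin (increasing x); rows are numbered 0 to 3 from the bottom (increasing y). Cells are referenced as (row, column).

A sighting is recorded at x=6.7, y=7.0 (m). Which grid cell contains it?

(1, 3)

Column index: ⌊(6.7 − 0.6) / 1.7⌋ = ⌊3.588⌋ = 3
Row offset from origin: ⌊(7.0 − 1.1) / 4.4⌋ = ⌊1.341⌋ = 1 → row 1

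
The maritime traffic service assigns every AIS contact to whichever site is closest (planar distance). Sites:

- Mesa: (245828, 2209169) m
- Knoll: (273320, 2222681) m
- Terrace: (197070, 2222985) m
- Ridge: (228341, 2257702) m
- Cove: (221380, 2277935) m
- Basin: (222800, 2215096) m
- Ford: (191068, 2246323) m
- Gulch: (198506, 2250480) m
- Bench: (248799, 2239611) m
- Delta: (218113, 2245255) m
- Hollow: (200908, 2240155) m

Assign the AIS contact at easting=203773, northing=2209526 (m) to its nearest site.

Squared distances to each site:
Mesa: 1768750474.000; Knoll: 5009839234.000; Terrace: 226074890.000; Ridge: 2924513600.000; Cove: 4989797730.000; Basin: 393051629.000; Ford: 1515436234.000; Gulch: 1704971405.000; Bench: 2932447901.000; Delta: 1482197041.000; Hollow: 946343866.000.
Minimum at Terrace.

Terrace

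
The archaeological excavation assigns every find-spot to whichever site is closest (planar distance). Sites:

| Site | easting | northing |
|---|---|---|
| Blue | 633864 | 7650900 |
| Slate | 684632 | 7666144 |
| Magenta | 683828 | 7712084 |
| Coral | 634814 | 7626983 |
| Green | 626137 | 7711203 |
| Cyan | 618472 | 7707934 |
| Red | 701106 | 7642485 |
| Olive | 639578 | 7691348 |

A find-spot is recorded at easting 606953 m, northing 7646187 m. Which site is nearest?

Squared distances to each site:
Blue: 746414290.000; Slate: 6432308890.000; Magenta: 10252180234.000; Coral: 1145028937.000; Green: 4595106112.000; Cyan: 3945379370.000; Red: 8878492213.000; Olive: 3103906546.000.
Minimum at Blue.

Blue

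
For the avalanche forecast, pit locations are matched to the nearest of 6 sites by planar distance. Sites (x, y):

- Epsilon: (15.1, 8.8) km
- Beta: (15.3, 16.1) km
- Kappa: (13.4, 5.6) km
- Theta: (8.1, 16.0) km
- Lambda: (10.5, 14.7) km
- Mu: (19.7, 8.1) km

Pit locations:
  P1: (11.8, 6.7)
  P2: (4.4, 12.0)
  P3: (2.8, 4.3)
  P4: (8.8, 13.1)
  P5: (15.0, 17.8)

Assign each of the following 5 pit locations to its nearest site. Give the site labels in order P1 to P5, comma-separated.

P1 → Kappa (d²=3.77)
P2 → Theta (d²=29.69)
P3 → Kappa (d²=114.05)
P4 → Lambda (d²=5.45)
P5 → Beta (d²=2.98)

Kappa, Theta, Kappa, Lambda, Beta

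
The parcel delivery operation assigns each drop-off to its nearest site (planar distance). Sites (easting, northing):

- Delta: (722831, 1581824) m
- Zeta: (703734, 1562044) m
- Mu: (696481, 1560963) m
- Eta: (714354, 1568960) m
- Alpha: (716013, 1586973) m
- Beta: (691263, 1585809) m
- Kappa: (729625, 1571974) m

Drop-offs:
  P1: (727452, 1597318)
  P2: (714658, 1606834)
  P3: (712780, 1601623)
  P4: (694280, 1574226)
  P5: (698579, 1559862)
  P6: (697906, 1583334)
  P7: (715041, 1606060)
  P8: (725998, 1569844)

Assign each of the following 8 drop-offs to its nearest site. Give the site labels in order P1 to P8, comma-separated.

P1 → Alpha (d²=237869746.00)
P2 → Alpha (d²=396295346.00)
P3 → Alpha (d²=225074789.00)
P4 → Beta (d²=143268178.00)
P5 → Mu (d²=5613805.00)
P6 → Beta (d²=50255074.00)
P7 → Alpha (d²=365258353.00)
P8 → Kappa (d²=17692029.00)

Alpha, Alpha, Alpha, Beta, Mu, Beta, Alpha, Kappa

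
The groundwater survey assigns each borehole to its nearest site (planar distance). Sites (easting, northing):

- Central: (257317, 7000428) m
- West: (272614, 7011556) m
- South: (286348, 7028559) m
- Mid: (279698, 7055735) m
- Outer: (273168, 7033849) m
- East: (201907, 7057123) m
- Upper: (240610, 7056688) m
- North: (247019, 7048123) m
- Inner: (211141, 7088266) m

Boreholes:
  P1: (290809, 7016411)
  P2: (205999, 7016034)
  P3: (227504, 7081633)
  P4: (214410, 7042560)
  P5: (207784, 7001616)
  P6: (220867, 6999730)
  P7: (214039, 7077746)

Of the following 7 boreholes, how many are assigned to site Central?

P1 → South
P2 → East
P3 → Inner
P4 → East
P5 → Central
P6 → Central
P7 → Inner
2 of the 7 go to Central.

2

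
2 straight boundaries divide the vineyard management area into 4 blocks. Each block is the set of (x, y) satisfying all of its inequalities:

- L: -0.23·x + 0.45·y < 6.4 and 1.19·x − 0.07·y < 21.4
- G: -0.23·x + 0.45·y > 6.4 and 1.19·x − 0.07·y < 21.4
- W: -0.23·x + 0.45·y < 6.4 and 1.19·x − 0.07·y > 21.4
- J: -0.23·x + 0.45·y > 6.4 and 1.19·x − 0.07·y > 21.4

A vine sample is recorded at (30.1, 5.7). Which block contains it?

W

-0.23·30.1 + 0.45·5.7 = -4.358, which is < 6.4
1.19·30.1 − 0.07·5.7 = 35.420, which is > 21.4
This sign pattern matches W.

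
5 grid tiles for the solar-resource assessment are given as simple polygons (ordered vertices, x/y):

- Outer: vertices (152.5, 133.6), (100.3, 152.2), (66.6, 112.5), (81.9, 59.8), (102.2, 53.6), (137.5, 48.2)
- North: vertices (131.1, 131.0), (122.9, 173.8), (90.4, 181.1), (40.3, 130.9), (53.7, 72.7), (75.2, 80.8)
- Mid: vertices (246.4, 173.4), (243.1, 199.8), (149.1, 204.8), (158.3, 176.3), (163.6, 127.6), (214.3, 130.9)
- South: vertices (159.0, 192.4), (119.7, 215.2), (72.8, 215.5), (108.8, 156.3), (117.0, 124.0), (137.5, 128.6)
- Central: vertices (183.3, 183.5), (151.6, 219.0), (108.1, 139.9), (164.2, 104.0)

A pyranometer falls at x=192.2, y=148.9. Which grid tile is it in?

Mid

Cast a ray rightward from (192.2, 148.9). For each polygon, the edges (by vertex number in listed order) whose endpoints lie on opposite sides of y = 148.9, where each meets that height, and whether that is right or left of the point:
Outer: 1–2 at x≈109.56 (left), 2–3 at x≈97.50 (left) → 0 crossings.
North: 1–2 at x≈127.67 (left), 3–4 at x≈58.26 (left) → 0 crossings.
Mid: 4–5 at x≈161.28 (left), 6–1 at x≈227.90 (right) → 1 crossing.
South: 4–5 at x≈110.68 (left), 6–1 at x≈144.34 (left) → 0 crossings.
Central: 2–3 at x≈113.05 (left), 4–1 at x≈174.99 (left) → 0 crossings.
Only Mid has an odd count, so the point is inside Mid.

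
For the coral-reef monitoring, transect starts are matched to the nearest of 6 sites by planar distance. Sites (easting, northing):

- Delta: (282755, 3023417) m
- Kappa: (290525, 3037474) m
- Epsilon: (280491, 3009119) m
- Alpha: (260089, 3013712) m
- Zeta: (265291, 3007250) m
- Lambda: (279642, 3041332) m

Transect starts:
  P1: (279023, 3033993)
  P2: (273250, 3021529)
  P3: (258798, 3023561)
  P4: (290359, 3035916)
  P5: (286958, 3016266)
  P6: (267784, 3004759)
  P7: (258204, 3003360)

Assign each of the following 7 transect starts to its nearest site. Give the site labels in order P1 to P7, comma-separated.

P1 → Lambda (d²=54244082.00)
P2 → Delta (d²=93909569.00)
P3 → Alpha (d²=98669482.00)
P4 → Kappa (d²=2454920.00)
P5 → Delta (d²=68802010.00)
P6 → Zeta (d²=12420130.00)
P7 → Zeta (d²=65357669.00)

Lambda, Delta, Alpha, Kappa, Delta, Zeta, Zeta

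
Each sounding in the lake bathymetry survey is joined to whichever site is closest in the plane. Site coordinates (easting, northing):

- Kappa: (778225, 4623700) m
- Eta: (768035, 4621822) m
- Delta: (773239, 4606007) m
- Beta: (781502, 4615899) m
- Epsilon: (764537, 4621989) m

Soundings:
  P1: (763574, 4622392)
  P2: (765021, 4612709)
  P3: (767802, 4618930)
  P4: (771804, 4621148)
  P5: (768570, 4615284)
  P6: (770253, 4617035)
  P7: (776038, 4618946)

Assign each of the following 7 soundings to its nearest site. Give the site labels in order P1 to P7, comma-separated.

Epsilon, Epsilon, Eta, Eta, Eta, Eta, Kappa

P1 → Epsilon (d²=1089778.00)
P2 → Epsilon (d²=86352656.00)
P3 → Eta (d²=8417953.00)
P4 → Eta (d²=14659637.00)
P5 → Eta (d²=43031669.00)
P6 → Eta (d²=27834893.00)
P7 → Kappa (d²=27383485.00)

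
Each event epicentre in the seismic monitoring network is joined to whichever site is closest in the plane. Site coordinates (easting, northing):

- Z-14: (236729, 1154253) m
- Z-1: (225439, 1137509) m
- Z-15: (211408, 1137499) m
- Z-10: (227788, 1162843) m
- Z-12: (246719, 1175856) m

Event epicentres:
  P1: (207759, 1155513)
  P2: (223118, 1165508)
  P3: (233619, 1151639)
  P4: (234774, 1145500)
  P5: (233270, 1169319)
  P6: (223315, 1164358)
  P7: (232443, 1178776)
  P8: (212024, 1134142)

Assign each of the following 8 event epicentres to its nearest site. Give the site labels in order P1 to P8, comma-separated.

P1 → Z-15 (d²=337819397.00)
P2 → Z-10 (d²=28911125.00)
P3 → Z-14 (d²=16505096.00)
P4 → Z-14 (d²=80437034.00)
P5 → Z-10 (d²=71990900.00)
P6 → Z-10 (d²=22302954.00)
P7 → Z-12 (d²=212330576.00)
P8 → Z-15 (d²=11648905.00)

Z-15, Z-10, Z-14, Z-14, Z-10, Z-10, Z-12, Z-15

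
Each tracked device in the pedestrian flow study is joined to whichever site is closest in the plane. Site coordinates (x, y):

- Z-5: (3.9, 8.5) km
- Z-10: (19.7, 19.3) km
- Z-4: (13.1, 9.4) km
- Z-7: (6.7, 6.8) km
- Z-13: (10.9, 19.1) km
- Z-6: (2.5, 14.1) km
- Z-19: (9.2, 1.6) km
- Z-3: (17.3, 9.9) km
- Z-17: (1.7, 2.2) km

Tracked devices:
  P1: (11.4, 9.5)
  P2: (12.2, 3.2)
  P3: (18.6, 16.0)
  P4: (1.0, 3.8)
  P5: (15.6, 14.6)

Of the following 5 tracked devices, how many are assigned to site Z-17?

P1 → Z-4
P2 → Z-19
P3 → Z-10
P4 → Z-17
P5 → Z-3
1 of the 5 goes to Z-17.

1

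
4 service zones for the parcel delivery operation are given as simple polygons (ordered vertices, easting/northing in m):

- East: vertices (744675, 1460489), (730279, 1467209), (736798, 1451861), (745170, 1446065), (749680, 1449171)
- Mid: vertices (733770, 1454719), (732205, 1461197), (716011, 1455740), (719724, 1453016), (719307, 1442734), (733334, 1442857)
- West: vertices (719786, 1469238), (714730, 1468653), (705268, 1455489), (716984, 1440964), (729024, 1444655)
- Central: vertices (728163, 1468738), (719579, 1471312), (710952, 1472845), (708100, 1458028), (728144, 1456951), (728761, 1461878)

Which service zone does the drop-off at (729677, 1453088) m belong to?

Mid

Cast a ray rightward from (729677, 1453088). For each polygon, the edges (by vertex number in listed order) whose endpoints lie on opposite sides of northing = 1453088, where each meets that height, and whether that is right or left of the point:
East: 2–3 at easting≈736276.8 (right), 5–1 at easting≈747947.8 (right) → 2 crossings.
Mid: 3–4 at easting≈719625.9 (left), 6–1 at easting≈733710.1 (right) → 1 crossing.
West: 3–4 at easting≈707204.7 (left), 5–1 at easting≈725855.0 (left) → 0 crossings.
Central: no edge straddles that height → 0 crossings.
Only Mid has an odd count, so the point is inside Mid.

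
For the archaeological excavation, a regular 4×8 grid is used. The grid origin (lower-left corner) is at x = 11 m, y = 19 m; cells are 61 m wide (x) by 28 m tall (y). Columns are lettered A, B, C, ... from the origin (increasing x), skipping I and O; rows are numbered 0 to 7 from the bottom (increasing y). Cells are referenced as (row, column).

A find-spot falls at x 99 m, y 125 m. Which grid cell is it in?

(3, B)

Column index: ⌊(99 − 11) / 61⌋ = ⌊1.443⌋ = 1 → column B
Row offset from origin: ⌊(125 − 19) / 28⌋ = ⌊3.786⌋ = 3 → row 3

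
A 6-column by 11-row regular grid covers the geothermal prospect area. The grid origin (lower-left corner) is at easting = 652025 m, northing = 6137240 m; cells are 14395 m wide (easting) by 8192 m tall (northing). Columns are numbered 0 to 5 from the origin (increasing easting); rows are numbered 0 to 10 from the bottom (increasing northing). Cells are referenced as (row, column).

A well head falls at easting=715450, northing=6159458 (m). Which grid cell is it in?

(2, 4)

Column index: ⌊(715450 − 652025) / 14395⌋ = ⌊4.406⌋ = 4
Row offset from origin: ⌊(6159458 − 6137240) / 8192⌋ = ⌊2.712⌋ = 2 → row 2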